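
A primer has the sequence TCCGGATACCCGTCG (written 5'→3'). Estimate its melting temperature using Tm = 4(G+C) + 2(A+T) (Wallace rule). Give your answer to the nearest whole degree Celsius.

50°C

Base counts: A=2, T=3, G=4, C=6 (length 15).
Tm = 2·(2+3) + 4·(4+6) = 2·5 + 4·10 = 10 + 40 = 50°C.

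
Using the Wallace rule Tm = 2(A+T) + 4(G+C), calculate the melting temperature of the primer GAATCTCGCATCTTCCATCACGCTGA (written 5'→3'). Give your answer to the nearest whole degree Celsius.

Base counts: A=6, T=7, G=4, C=9 (length 26).
Tm = 2·(6+7) + 4·(4+9) = 2·13 + 4·13 = 26 + 52 = 78°C.

78°C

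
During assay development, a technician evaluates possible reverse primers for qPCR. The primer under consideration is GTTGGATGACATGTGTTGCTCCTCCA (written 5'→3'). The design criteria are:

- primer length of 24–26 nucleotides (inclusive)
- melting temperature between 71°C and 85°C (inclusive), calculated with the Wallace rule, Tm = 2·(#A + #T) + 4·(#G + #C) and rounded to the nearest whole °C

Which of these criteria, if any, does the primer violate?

Meets all criteria.

Base counts: A=4, T=9, G=7, C=6 (length 26).
length: length 26 ✓
Tm: Tm = 2·13 + 4·13 = 78°C ✓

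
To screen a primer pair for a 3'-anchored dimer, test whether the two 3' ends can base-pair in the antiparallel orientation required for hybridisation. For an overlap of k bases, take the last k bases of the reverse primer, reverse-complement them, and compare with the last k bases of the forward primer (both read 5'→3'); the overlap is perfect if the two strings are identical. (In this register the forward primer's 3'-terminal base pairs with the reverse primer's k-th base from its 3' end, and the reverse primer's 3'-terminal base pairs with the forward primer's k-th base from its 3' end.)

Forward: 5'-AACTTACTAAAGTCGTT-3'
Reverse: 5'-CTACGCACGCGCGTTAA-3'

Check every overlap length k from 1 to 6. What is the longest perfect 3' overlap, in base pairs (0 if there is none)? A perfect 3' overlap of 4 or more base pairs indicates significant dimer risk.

Longest perfect overlap: 2 complementary base pairs; below the dimer-risk threshold (threshold 4).

Last 6 bases (5'→3') — forward …GTCGTT, reverse …CGTTAA.
Reverse complement of the reverse primer's last 6 bases: TTAACG; its first k bases are the reverse complement of the reverse primer's last k bases, so a perfect k-base overlap needs the forward primer's last k bases to equal them.
Comparing (forward last k vs required): k=1: T vs T ✓; k=2: TT vs TT ✓; k=3: GTT vs TTA ✗; k=4: CGTT vs TTAA ✗; k=5: TCGTT vs TTAAC ✗; k=6: GTCGTT vs TTAACG ✗.
Perfect overlaps at k = 1, 2; the largest is 2.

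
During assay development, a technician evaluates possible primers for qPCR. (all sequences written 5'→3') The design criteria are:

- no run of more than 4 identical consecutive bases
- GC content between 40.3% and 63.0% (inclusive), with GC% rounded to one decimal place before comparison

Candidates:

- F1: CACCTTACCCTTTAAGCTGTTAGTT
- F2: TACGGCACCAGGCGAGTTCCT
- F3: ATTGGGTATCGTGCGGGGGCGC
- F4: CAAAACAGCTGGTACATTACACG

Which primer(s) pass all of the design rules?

F1 (25 nt, A=5 T=10 G=3 C=7): longest run = 3 ✓; GC 10/25 = 40.0%, outside 40.3–63.0% ✗ — fails.
F2 (21 nt, A=4 T=4 G=6 C=7): longest run = 2 ✓; GC 13/21 = 61.9% ✓ — passes.
F3 (22 nt, A=2 T=5 G=11 C=4): longest run = 5, exceeds 4 ✗; GC 15/22 = 68.2%, outside 40.3–63.0% ✗ — fails.
F4 (23 nt, A=9 T=4 G=4 C=6): longest run = 4 ✓; GC 10/23 = 43.5% ✓ — passes.

F2 and F4.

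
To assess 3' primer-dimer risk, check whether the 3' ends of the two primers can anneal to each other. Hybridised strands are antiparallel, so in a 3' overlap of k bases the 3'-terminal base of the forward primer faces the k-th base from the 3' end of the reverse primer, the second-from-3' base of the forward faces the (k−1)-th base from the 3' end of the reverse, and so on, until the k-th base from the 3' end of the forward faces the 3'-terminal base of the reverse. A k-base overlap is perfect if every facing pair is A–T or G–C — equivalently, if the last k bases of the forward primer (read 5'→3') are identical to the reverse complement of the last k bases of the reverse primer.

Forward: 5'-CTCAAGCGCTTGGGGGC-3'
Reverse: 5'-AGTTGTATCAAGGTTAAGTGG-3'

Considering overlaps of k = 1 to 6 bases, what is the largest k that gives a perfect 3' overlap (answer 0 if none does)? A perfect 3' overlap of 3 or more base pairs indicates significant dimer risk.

Longest perfect overlap: 1 complementary base pair; below the dimer-risk threshold (threshold 3).

Last 6 bases (5'→3') — forward …GGGGGC, reverse …AAGTGG.
Reverse complement of the reverse primer's last 6 bases: CCACTT; its first k bases are the reverse complement of the reverse primer's last k bases, so a perfect k-base overlap needs the forward primer's last k bases to equal them.
Comparing (forward last k vs required): k=1: C vs C ✓; k=2: GC vs CC ✗; k=3: GGC vs CCA ✗; k=4: GGGC vs CCAC ✗; k=5: GGGGC vs CCACT ✗; k=6: GGGGGC vs CCACTT ✗.
Only k = 1 is perfect, so the longest perfect 3' overlap is 1.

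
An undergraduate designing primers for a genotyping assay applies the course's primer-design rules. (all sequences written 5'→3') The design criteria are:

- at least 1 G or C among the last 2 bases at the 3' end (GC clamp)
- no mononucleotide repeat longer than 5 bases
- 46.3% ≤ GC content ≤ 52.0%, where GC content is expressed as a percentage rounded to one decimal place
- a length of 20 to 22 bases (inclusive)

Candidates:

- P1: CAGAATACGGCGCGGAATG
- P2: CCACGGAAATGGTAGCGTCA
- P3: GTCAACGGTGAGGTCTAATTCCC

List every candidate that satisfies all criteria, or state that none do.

None of the candidates satisfy all criteria.

P1 (19 nt, A=6 T=2 G=7 C=4): 3' end TG has 1 G/C ✓; longest run = 2 ✓; GC 11/19 = 57.9%, outside 46.3–52.0% ✗; length 19, outside 20–22 ✗ — fails.
P2 (20 nt, A=6 T=3 G=6 C=5): 3' end CA has 1 G/C ✓; longest run = 3 ✓; GC 11/20 = 55.0%, outside 46.3–52.0% ✗; length 20 ✓ — fails.
P3 (23 nt, A=5 T=6 G=6 C=6): 3' end CC has 2 G/C ✓; longest run = 3 ✓; GC 12/23 = 52.2%, outside 46.3–52.0% ✗; length 23, outside 20–22 ✗ — fails.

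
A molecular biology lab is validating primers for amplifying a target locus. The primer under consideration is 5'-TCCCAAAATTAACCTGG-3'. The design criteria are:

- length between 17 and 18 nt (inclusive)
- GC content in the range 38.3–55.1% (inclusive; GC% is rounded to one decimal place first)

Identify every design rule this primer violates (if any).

Base counts: A=6, T=4, G=2, C=5 (length 17).
length: length 17 ✓
GC content: GC 7/17 = 41.2% ✓

Meets all criteria.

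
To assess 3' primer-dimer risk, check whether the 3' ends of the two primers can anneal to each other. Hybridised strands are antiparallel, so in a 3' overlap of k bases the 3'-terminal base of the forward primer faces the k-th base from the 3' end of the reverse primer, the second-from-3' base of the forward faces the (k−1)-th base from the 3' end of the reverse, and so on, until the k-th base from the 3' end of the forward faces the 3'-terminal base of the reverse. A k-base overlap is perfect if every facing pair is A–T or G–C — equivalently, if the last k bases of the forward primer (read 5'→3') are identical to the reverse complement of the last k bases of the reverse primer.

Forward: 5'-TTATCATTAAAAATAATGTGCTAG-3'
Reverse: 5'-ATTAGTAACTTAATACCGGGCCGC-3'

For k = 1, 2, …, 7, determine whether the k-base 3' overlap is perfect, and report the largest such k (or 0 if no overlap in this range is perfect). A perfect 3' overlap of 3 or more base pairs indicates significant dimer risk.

Last 7 bases (5'→3') — forward …GTGCTAG, reverse …GGGCCGC.
Reverse complement of the reverse primer's last 7 bases: GCGGCCC; its first k bases are the reverse complement of the reverse primer's last k bases, so a perfect k-base overlap needs the forward primer's last k bases to equal them.
Comparing (forward last k vs required): k=1: G vs G ✓; k=2: AG vs GC ✗; k=3: TAG vs GCG ✗; k=4: CTAG vs GCGG ✗; k=5: GCTAG vs GCGGC ✗; k=6: TGCTAG vs GCGGCC ✗; k=7: GTGCTAG vs GCGGCCC ✗.
Only k = 1 is perfect, so the longest perfect 3' overlap is 1.

Longest perfect overlap: 1 complementary base pair; below the dimer-risk threshold (threshold 3).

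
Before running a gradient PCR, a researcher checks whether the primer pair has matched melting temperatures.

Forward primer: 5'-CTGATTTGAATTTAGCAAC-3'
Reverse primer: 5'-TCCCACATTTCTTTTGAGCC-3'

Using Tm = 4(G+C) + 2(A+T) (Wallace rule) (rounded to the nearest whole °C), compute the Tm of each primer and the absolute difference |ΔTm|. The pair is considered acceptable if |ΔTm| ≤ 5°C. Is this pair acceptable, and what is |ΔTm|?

Forward: A=6 T=7 G=3 C=3 → Tm = 2·13 + 4·6 = 50°C.
Reverse: A=3 T=8 G=2 C=7 → Tm = 2·11 + 4·9 = 58°C.
|ΔTm| = |50 − 58| = 8°C, > 5°C.

|ΔTm| = 8°C; the pair is not acceptable.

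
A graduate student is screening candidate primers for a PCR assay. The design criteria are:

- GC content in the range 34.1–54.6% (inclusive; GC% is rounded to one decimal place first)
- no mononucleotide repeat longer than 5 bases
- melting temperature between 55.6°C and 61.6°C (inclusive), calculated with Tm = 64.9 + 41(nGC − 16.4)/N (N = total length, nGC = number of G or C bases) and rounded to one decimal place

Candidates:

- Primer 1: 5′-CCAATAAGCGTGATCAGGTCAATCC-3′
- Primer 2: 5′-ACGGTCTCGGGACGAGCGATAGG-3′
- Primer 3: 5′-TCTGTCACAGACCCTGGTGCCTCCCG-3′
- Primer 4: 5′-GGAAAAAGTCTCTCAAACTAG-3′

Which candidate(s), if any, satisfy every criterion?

Primer 1 (25 nt, A=8 T=5 G=5 C=7): GC 12/25 = 48.0% ✓; longest run = 2 ✓; Tm = 64.9 + 41·(12 − 16.4)/25 = 57.7°C ✓ — passes.
Primer 2 (23 nt, A=5 T=3 G=10 C=5): GC 15/23 = 65.2%, outside 34.1–54.6% ✗; longest run = 3 ✓; Tm = 64.9 + 41·(15 − 16.4)/23 = 62.4°C, outside 55.6–61.6°C ✗ — fails.
Primer 3 (26 nt, A=3 T=6 G=6 C=11): GC 17/26 = 65.4%, outside 34.1–54.6% ✗; longest run = 3 ✓; Tm = 64.9 + 41·(17 − 16.4)/26 = 65.8°C, outside 55.6–61.6°C ✗ — fails.
Primer 4 (21 nt, A=9 T=4 G=4 C=4): GC 8/21 = 38.1% ✓; longest run = 5 ✓; Tm = 64.9 + 41·(8 − 16.4)/21 = 48.5°C, outside 55.6–61.6°C ✗ — fails.

Primer 1 only.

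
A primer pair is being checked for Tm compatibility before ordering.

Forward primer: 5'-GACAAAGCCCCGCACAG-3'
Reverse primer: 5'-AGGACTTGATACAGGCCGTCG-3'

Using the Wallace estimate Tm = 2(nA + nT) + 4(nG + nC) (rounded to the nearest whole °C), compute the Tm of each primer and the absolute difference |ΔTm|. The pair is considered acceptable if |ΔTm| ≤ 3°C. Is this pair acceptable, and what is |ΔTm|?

Forward: A=6 T=0 G=4 C=7 → Tm = 2·6 + 4·11 = 56°C.
Reverse: A=5 T=4 G=7 C=5 → Tm = 2·9 + 4·12 = 66°C.
|ΔTm| = |56 − 66| = 10°C, > 3°C.

|ΔTm| = 10°C; the pair is not acceptable.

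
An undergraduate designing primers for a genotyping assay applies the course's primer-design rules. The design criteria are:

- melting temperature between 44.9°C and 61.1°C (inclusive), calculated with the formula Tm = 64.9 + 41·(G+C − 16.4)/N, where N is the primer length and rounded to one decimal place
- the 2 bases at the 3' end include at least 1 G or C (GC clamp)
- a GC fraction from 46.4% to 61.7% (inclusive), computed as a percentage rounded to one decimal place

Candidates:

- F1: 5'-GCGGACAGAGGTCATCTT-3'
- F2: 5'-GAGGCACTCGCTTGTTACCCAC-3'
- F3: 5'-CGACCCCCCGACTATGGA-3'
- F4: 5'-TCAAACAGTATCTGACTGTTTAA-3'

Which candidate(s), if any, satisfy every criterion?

F1 (18 nt, A=4 T=4 G=6 C=4): Tm = 64.9 + 41·(10 − 16.4)/18 = 50.3°C ✓; 3' end TT has 0 G/C, need ≥1 ✗; GC 10/18 = 55.6% ✓ — fails.
F2 (22 nt, A=4 T=5 G=5 C=8): Tm = 64.9 + 41·(13 − 16.4)/22 = 58.6°C ✓; 3' end AC has 1 G/C ✓; GC 13/22 = 59.1% ✓ — passes.
F3 (18 nt, A=4 T=2 G=4 C=8): Tm = 64.9 + 41·(12 − 16.4)/18 = 54.9°C ✓; 3' end GA has 1 G/C ✓; GC 12/18 = 66.7%, outside 46.4–61.7% ✗ — fails.
F4 (23 nt, A=8 T=8 G=3 C=4): Tm = 64.9 + 41·(7 − 16.4)/23 = 48.1°C ✓; 3' end AA has 0 G/C, need ≥1 ✗; GC 7/23 = 30.4%, outside 46.4–61.7% ✗ — fails.

F2 only.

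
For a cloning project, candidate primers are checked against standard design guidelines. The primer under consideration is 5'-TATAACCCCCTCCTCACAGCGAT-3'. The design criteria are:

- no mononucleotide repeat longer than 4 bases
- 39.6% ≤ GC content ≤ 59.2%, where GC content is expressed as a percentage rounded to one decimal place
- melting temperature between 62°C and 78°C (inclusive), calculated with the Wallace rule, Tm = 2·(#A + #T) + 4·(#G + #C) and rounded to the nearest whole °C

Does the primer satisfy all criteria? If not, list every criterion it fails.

Fails: homopolymer run.

Base counts: A=6, T=5, G=2, C=10 (length 23).
homopolymer run: longest run = 5, exceeds 4 ✗
GC content: GC 12/23 = 52.2% ✓
Tm: Tm = 2·11 + 4·12 = 70°C ✓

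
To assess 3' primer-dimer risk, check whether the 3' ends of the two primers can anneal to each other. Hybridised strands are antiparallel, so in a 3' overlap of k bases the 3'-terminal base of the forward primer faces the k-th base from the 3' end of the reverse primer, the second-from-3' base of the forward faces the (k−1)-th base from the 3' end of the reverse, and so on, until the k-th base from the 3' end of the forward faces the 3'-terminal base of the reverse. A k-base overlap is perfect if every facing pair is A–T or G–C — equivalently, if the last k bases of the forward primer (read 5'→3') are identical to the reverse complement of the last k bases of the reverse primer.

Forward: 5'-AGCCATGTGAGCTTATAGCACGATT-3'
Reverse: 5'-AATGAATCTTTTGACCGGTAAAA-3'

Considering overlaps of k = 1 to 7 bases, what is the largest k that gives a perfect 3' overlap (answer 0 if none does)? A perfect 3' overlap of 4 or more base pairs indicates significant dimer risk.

Longest perfect overlap: 2 complementary base pairs; below the dimer-risk threshold (threshold 4).

Last 7 bases (5'→3') — forward …CACGATT, reverse …GGTAAAA.
Reverse complement of the reverse primer's last 7 bases: TTTTACC; its first k bases are the reverse complement of the reverse primer's last k bases, so a perfect k-base overlap needs the forward primer's last k bases to equal them.
Comparing (forward last k vs required): k=1: T vs T ✓; k=2: TT vs TT ✓; k=3: ATT vs TTT ✗; k=4: GATT vs TTTT ✗; k=5: CGATT vs TTTTA ✗; k=6: ACGATT vs TTTTAC ✗; k=7: CACGATT vs TTTTACC ✗.
Perfect overlaps at k = 1, 2; the largest is 2.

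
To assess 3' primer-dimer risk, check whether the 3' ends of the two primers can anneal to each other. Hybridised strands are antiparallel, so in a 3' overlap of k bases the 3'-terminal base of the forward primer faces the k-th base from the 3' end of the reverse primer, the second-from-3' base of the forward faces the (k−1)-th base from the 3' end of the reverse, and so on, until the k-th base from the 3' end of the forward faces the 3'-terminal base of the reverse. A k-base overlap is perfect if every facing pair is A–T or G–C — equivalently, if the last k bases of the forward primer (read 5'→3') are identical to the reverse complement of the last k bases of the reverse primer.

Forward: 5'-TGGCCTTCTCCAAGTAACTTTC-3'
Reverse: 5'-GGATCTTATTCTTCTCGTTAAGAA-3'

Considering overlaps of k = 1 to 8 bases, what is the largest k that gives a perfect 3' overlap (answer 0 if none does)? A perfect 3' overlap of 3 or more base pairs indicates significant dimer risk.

Longest perfect overlap: 3 complementary base pairs; significant dimer risk (threshold 3).

Last 8 bases (5'→3') — forward …TAACTTTC, reverse …GTTAAGAA.
Reverse complement of the reverse primer's last 8 bases: TTCTTAAC; its first k bases are the reverse complement of the reverse primer's last k bases, so a perfect k-base overlap needs the forward primer's last k bases to equal them.
Comparing (forward last k vs required): k=1: C vs T ✗; k=2: TC vs TT ✗; k=3: TTC vs TTC ✓; k=4: TTTC vs TTCT ✗; k=5: CTTTC vs TTCTT ✗; k=6: ACTTTC vs TTCTTA ✗; k=7: AACTTTC vs TTCTTAA ✗; k=8: TAACTTTC vs TTCTTAAC ✗.
Only k = 3 is perfect, so the longest perfect 3' overlap is 3.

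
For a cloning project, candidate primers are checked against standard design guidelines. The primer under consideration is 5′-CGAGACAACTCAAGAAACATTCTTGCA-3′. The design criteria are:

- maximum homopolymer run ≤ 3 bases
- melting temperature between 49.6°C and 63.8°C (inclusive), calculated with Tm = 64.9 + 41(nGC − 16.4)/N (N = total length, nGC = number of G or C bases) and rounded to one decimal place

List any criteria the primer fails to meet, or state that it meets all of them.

Base counts: A=11, T=5, G=4, C=7 (length 27).
homopolymer run: longest run = 3 ✓
Tm: Tm = 64.9 + 41·(11 − 16.4)/27 = 56.7°C ✓

Meets all criteria.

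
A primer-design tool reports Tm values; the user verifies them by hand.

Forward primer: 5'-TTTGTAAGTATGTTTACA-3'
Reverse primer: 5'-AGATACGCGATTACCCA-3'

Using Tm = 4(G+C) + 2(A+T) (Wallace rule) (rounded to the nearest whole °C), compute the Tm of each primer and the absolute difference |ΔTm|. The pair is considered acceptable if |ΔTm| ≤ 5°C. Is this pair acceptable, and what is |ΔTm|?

|ΔTm| = 6°C; the pair is not acceptable.

Forward: A=5 T=9 G=3 C=1 → Tm = 2·14 + 4·4 = 44°C.
Reverse: A=6 T=3 G=3 C=5 → Tm = 2·9 + 4·8 = 50°C.
|ΔTm| = |44 − 50| = 6°C, > 5°C.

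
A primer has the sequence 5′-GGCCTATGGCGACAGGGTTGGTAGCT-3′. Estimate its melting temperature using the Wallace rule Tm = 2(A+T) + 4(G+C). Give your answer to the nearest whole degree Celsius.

Base counts: A=4, T=6, G=11, C=5 (length 26).
Tm = 2·(4+6) + 4·(11+5) = 2·10 + 4·16 = 20 + 64 = 84°C.

84°C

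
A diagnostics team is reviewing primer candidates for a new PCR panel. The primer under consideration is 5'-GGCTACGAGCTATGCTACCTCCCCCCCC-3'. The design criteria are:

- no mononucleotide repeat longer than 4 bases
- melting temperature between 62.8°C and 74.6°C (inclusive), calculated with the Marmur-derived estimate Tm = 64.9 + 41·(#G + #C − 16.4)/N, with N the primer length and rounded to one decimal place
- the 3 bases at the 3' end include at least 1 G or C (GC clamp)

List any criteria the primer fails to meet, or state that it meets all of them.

Base counts: A=4, T=5, G=5, C=14 (length 28).
homopolymer run: longest run = 8, exceeds 4 ✗
Tm: Tm = 64.9 + 41·(19 − 16.4)/28 = 68.7°C ✓
GC clamp: 3' end CCC has 3 G/C ✓

Fails: homopolymer run.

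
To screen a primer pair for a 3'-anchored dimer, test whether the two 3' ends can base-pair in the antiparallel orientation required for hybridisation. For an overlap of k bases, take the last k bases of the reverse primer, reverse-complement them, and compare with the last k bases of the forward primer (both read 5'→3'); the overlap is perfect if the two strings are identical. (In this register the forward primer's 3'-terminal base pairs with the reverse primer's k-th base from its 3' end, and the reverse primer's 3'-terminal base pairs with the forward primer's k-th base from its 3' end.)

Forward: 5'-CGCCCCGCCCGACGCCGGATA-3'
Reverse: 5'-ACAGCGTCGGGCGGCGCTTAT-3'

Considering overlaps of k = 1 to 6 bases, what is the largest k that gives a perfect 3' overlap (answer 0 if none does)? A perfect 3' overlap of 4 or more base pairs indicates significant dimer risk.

Longest perfect overlap: 3 complementary base pairs; below the dimer-risk threshold (threshold 4).

Last 6 bases (5'→3') — forward …CGGATA, reverse …GCTTAT.
Reverse complement of the reverse primer's last 6 bases: ATAAGC; its first k bases are the reverse complement of the reverse primer's last k bases, so a perfect k-base overlap needs the forward primer's last k bases to equal them.
Comparing (forward last k vs required): k=1: A vs A ✓; k=2: TA vs AT ✗; k=3: ATA vs ATA ✓; k=4: GATA vs ATAA ✗; k=5: GGATA vs ATAAG ✗; k=6: CGGATA vs ATAAGC ✗.
Perfect overlaps at k = 1, 3; the largest is 3.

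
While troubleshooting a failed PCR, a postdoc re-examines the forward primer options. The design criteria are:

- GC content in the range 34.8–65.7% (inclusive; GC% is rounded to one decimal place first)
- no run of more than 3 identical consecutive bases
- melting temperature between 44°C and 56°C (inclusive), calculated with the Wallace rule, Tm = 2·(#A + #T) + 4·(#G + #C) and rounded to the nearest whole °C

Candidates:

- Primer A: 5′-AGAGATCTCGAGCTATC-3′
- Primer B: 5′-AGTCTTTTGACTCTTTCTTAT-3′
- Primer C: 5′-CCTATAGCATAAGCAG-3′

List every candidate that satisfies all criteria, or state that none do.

Primer A and Primer C.

Primer A (17 nt, A=5 T=4 G=4 C=4): GC 8/17 = 47.1% ✓; longest run = 1 ✓; Tm = 2·9 + 4·8 = 50°C ✓ — passes.
Primer B (21 nt, A=3 T=12 G=2 C=4): GC 6/21 = 28.6%, outside 34.8–65.7% ✗; longest run = 4, exceeds 3 ✗; Tm = 2·15 + 4·6 = 54°C ✓ — fails.
Primer C (16 nt, A=6 T=3 G=3 C=4): GC 7/16 = 43.8% ✓; longest run = 2 ✓; Tm = 2·9 + 4·7 = 46°C ✓ — passes.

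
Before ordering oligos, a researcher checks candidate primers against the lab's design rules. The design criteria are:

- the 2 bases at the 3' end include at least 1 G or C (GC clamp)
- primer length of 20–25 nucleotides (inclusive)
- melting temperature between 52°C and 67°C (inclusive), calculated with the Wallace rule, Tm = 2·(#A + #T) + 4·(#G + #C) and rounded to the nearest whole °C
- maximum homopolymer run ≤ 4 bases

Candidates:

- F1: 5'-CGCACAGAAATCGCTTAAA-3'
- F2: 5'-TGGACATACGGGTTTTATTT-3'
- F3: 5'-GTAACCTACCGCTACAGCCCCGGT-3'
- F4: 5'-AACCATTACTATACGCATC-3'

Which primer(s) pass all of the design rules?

None of the candidates satisfy all criteria.

F1 (19 nt, A=8 T=3 G=3 C=5): 3' end AA has 0 G/C, need ≥1 ✗; length 19, outside 20–25 ✗; Tm = 2·11 + 4·8 = 54°C ✓; longest run = 3 ✓ — fails.
F2 (20 nt, A=4 T=9 G=5 C=2): 3' end TT has 0 G/C, need ≥1 ✗; length 20 ✓; Tm = 2·13 + 4·7 = 54°C ✓; longest run = 4 ✓ — fails.
F3 (24 nt, A=5 T=4 G=5 C=10): 3' end GT has 1 G/C ✓; length 24 ✓; Tm = 2·9 + 4·15 = 78°C, outside 52–67°C ✗; longest run = 4 ✓ — fails.
F4 (19 nt, A=7 T=5 G=1 C=6): 3' end TC has 1 G/C ✓; length 19, outside 20–25 ✗; Tm = 2·12 + 4·7 = 52°C ✓; longest run = 2 ✓ — fails.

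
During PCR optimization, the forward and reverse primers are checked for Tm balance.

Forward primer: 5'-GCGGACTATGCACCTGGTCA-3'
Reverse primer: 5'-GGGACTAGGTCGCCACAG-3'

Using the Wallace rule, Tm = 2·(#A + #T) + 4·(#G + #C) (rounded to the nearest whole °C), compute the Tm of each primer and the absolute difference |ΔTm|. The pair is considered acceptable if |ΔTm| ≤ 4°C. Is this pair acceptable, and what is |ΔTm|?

|ΔTm| = 4°C; the pair is acceptable.

Forward: A=4 T=4 G=6 C=6 → Tm = 2·8 + 4·12 = 64°C.
Reverse: A=4 T=2 G=7 C=5 → Tm = 2·6 + 4·12 = 60°C.
|ΔTm| = |64 − 60| = 4°C, ≤ 4°C.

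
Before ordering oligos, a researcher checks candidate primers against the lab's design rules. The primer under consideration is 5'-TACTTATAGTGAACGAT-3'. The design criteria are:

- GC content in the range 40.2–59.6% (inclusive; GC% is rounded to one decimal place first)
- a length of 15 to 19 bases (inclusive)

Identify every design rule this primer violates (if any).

Base counts: A=6, T=6, G=3, C=2 (length 17).
GC content: GC 5/17 = 29.4%, outside 40.2–59.6% ✗
length: length 17 ✓

Fails: GC content.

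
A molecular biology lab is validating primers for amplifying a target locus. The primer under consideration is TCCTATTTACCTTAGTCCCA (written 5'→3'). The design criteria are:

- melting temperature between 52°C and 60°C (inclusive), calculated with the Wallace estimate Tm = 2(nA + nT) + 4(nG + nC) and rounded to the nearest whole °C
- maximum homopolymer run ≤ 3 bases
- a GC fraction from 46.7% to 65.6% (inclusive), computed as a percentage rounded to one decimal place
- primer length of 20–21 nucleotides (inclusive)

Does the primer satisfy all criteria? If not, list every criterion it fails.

Fails: GC content.

Base counts: A=4, T=8, G=1, C=7 (length 20).
Tm: Tm = 2·12 + 4·8 = 56°C ✓
homopolymer run: longest run = 3 ✓
GC content: GC 8/20 = 40.0%, outside 46.7–65.6% ✗
length: length 20 ✓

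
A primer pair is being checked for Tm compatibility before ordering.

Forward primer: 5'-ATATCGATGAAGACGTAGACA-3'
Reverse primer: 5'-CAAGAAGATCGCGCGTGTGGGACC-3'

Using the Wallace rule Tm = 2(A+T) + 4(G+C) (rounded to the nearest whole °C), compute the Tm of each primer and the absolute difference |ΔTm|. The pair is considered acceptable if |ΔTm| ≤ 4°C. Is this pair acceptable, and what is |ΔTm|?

|ΔTm| = 20°C; the pair is not acceptable.

Forward: A=9 T=4 G=5 C=3 → Tm = 2·13 + 4·8 = 58°C.
Reverse: A=6 T=3 G=9 C=6 → Tm = 2·9 + 4·15 = 78°C.
|ΔTm| = |58 − 78| = 20°C, > 4°C.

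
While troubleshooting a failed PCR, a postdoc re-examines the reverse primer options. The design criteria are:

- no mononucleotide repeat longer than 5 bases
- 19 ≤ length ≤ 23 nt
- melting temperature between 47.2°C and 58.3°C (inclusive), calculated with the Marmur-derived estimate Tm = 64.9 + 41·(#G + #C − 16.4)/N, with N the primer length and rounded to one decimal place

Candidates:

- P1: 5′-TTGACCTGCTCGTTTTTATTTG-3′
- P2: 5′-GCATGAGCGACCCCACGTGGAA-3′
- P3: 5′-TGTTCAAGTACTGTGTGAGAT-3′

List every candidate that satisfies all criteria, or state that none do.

P1 (22 nt, A=2 T=12 G=4 C=4): longest run = 5 ✓; length 22 ✓; Tm = 64.9 + 41·(8 − 16.4)/22 = 49.2°C ✓ — passes.
P2 (22 nt, A=6 T=2 G=7 C=7): longest run = 4 ✓; length 22 ✓; Tm = 64.9 + 41·(14 − 16.4)/22 = 60.4°C, outside 47.2–58.3°C ✗ — fails.
P3 (21 nt, A=5 T=8 G=6 C=2): longest run = 2 ✓; length 21 ✓; Tm = 64.9 + 41·(8 − 16.4)/21 = 48.5°C ✓ — passes.

P1 and P3.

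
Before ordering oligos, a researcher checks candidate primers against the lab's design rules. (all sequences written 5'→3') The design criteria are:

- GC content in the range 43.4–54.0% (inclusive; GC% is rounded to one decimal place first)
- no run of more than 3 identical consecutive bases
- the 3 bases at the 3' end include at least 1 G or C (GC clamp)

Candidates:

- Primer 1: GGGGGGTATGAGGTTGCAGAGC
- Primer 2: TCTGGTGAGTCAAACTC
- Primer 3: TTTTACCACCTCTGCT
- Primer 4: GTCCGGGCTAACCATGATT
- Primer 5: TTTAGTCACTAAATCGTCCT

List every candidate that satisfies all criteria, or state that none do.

Primer 1 (22 nt, A=4 T=4 G=12 C=2): GC 14/22 = 63.6%, outside 43.4–54.0% ✗; longest run = 6, exceeds 3 ✗; 3' end AGC has 2 G/C ✓ — fails.
Primer 2 (17 nt, A=4 T=5 G=4 C=4): GC 8/17 = 47.1% ✓; longest run = 3 ✓; 3' end CTC has 2 G/C ✓ — passes.
Primer 3 (16 nt, A=2 T=7 G=1 C=6): GC 7/16 = 43.8% ✓; longest run = 4, exceeds 3 ✗; 3' end GCT has 2 G/C ✓ — fails.
Primer 4 (19 nt, A=4 T=5 G=5 C=5): GC 10/19 = 52.6% ✓; longest run = 3 ✓; 3' end ATT has 0 G/C, need ≥1 ✗ — fails.
Primer 5 (20 nt, A=5 T=8 G=2 C=5): GC 7/20 = 35.0%, outside 43.4–54.0% ✗; longest run = 3 ✓; 3' end CCT has 2 G/C ✓ — fails.

Primer 2 only.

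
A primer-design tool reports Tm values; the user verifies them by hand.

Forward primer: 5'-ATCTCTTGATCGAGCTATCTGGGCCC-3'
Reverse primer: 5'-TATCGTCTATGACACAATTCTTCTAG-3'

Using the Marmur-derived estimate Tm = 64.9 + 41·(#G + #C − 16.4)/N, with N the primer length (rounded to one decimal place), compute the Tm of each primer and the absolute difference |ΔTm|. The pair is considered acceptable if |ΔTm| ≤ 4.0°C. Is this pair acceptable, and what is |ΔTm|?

|ΔTm| = 7.9°C; the pair is not acceptable.

Forward: G+C = 14, N = 26 → Tm = 64.9 + 41·(14 − 16.4)/26 = 61.1°C.
Reverse: G+C = 9, N = 26 → Tm = 64.9 + 41·(9 − 16.4)/26 = 53.2°C.
|ΔTm| = |61.1 − 53.2| = 7.9°C, > 4.0°C.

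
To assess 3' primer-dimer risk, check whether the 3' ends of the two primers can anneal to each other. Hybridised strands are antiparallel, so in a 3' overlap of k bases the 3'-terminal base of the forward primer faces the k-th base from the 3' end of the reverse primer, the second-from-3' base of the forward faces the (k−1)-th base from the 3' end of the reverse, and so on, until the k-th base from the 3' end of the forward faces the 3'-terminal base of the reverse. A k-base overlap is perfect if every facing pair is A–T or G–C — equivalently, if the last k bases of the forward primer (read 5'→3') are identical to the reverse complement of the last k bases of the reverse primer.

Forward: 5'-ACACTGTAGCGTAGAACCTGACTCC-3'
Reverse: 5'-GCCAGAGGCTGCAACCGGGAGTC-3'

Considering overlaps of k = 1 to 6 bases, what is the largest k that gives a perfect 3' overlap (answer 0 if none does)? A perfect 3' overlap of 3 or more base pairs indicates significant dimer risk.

Longest perfect overlap: 6 complementary base pairs; significant dimer risk (threshold 3).

Last 6 bases (5'→3') — forward …GACTCC, reverse …GGAGTC.
Reverse complement of the reverse primer's last 6 bases: GACTCC; its first k bases are the reverse complement of the reverse primer's last k bases, so a perfect k-base overlap needs the forward primer's last k bases to equal them.
Comparing (forward last k vs required): k=1: C vs G ✗; k=2: CC vs GA ✗; k=3: TCC vs GAC ✗; k=4: CTCC vs GACT ✗; k=5: ACTCC vs GACTC ✗; k=6: GACTCC vs GACTCC ✓.
Only k = 6 is perfect, so the longest perfect 3' overlap is 6.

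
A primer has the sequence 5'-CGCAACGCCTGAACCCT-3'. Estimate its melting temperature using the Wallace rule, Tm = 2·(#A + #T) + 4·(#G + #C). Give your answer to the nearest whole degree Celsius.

56°C

Base counts: A=4, T=2, G=3, C=8 (length 17).
Tm = 2·(4+2) + 4·(3+8) = 2·6 + 4·11 = 12 + 44 = 56°C.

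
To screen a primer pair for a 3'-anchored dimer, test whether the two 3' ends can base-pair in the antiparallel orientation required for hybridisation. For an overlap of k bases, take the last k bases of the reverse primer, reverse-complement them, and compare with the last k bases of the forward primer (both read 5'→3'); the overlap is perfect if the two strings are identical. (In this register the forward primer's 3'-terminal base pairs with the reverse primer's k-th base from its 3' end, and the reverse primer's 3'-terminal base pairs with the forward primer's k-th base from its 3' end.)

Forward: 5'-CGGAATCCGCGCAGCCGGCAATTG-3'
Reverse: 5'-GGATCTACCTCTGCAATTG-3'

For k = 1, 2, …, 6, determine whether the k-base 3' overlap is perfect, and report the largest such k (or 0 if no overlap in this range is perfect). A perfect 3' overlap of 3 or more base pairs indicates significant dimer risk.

Last 6 bases (5'→3') — forward …CAATTG, reverse …CAATTG.
Reverse complement of the reverse primer's last 6 bases: CAATTG; its first k bases are the reverse complement of the reverse primer's last k bases, so a perfect k-base overlap needs the forward primer's last k bases to equal them.
Comparing (forward last k vs required): k=1: G vs C ✗; k=2: TG vs CA ✗; k=3: TTG vs CAA ✗; k=4: ATTG vs CAAT ✗; k=5: AATTG vs CAATT ✗; k=6: CAATTG vs CAATTG ✓.
Only k = 6 is perfect, so the longest perfect 3' overlap is 6.

Longest perfect overlap: 6 complementary base pairs; significant dimer risk (threshold 3).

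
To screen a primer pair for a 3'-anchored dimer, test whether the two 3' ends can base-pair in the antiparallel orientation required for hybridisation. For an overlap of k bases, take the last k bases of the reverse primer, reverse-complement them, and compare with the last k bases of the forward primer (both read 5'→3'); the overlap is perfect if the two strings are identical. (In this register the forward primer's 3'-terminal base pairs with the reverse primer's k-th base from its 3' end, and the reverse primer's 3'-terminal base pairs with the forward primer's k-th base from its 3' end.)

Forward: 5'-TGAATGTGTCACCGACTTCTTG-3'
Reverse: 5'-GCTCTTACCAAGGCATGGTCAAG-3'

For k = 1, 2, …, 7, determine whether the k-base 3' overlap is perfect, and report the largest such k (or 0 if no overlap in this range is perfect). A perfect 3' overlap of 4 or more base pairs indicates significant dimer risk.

Longest perfect overlap: 4 complementary base pairs; significant dimer risk (threshold 4).

Last 7 bases (5'→3') — forward …CTTCTTG, reverse …GGTCAAG.
Reverse complement of the reverse primer's last 7 bases: CTTGACC; its first k bases are the reverse complement of the reverse primer's last k bases, so a perfect k-base overlap needs the forward primer's last k bases to equal them.
Comparing (forward last k vs required): k=1: G vs C ✗; k=2: TG vs CT ✗; k=3: TTG vs CTT ✗; k=4: CTTG vs CTTG ✓; k=5: TCTTG vs CTTGA ✗; k=6: TTCTTG vs CTTGAC ✗; k=7: CTTCTTG vs CTTGACC ✗.
Only k = 4 is perfect, so the longest perfect 3' overlap is 4.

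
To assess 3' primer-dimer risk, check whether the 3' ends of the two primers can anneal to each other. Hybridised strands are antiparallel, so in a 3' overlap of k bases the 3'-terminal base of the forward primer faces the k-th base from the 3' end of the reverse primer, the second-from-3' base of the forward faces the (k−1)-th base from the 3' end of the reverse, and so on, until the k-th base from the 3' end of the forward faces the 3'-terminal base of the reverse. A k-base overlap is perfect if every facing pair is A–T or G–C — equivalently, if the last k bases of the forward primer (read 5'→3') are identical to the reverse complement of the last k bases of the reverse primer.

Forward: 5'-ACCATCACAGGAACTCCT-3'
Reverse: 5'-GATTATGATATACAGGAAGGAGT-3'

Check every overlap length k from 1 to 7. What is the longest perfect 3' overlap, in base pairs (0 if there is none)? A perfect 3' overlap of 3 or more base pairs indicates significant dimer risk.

Longest perfect overlap: 6 complementary base pairs; significant dimer risk (threshold 3).

Last 7 bases (5'→3') — forward …AACTCCT, reverse …AAGGAGT.
Reverse complement of the reverse primer's last 7 bases: ACTCCTT; its first k bases are the reverse complement of the reverse primer's last k bases, so a perfect k-base overlap needs the forward primer's last k bases to equal them.
Comparing (forward last k vs required): k=1: T vs A ✗; k=2: CT vs AC ✗; k=3: CCT vs ACT ✗; k=4: TCCT vs ACTC ✗; k=5: CTCCT vs ACTCC ✗; k=6: ACTCCT vs ACTCCT ✓; k=7: AACTCCT vs ACTCCTT ✗.
Only k = 6 is perfect, so the longest perfect 3' overlap is 6.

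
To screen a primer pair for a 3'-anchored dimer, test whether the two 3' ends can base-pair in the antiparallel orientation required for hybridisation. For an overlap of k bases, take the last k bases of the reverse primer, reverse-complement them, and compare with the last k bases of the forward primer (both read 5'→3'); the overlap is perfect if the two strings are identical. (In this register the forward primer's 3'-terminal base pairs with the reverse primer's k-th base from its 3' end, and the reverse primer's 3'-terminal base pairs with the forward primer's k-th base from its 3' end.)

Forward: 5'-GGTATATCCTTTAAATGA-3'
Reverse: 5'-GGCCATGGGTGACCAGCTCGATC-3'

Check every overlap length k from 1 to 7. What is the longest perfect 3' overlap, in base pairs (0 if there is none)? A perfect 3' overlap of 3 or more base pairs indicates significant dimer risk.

Longest perfect overlap: 2 complementary base pairs; below the dimer-risk threshold (threshold 3).

Last 7 bases (5'→3') — forward …TAAATGA, reverse …CTCGATC.
Reverse complement of the reverse primer's last 7 bases: GATCGAG; its first k bases are the reverse complement of the reverse primer's last k bases, so a perfect k-base overlap needs the forward primer's last k bases to equal them.
Comparing (forward last k vs required): k=1: A vs G ✗; k=2: GA vs GA ✓; k=3: TGA vs GAT ✗; k=4: ATGA vs GATC ✗; k=5: AATGA vs GATCG ✗; k=6: AAATGA vs GATCGA ✗; k=7: TAAATGA vs GATCGAG ✗.
Only k = 2 is perfect, so the longest perfect 3' overlap is 2.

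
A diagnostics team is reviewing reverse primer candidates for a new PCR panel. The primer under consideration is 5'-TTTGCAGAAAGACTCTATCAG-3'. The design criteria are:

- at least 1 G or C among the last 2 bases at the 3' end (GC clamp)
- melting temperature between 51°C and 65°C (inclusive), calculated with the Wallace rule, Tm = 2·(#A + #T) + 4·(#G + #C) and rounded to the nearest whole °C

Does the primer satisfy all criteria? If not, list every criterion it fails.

Meets all criteria.

Base counts: A=7, T=6, G=4, C=4 (length 21).
GC clamp: 3' end AG has 1 G/C ✓
Tm: Tm = 2·13 + 4·8 = 58°C ✓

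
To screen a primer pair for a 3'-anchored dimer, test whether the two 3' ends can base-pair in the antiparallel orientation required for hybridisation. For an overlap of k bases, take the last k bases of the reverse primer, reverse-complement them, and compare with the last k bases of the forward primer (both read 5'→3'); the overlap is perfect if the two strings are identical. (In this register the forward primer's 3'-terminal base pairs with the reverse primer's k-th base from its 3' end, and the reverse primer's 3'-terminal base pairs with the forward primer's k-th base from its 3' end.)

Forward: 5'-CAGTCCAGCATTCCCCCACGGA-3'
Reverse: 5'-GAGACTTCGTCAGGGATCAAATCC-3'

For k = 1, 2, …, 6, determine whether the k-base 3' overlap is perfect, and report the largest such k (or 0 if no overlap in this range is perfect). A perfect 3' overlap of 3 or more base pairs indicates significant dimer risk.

Longest perfect overlap: 3 complementary base pairs; significant dimer risk (threshold 3).

Last 6 bases (5'→3') — forward …CACGGA, reverse …AAATCC.
Reverse complement of the reverse primer's last 6 bases: GGATTT; its first k bases are the reverse complement of the reverse primer's last k bases, so a perfect k-base overlap needs the forward primer's last k bases to equal them.
Comparing (forward last k vs required): k=1: A vs G ✗; k=2: GA vs GG ✗; k=3: GGA vs GGA ✓; k=4: CGGA vs GGAT ✗; k=5: ACGGA vs GGATT ✗; k=6: CACGGA vs GGATTT ✗.
Only k = 3 is perfect, so the longest perfect 3' overlap is 3.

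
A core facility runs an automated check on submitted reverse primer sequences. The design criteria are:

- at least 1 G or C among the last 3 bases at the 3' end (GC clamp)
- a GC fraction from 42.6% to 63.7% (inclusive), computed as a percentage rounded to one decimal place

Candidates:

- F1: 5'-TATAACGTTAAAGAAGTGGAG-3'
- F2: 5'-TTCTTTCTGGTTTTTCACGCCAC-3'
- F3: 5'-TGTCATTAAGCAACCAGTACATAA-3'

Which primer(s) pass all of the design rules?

F2 only.

F1 (21 nt, A=9 T=5 G=6 C=1): 3' end GAG has 2 G/C ✓; GC 7/21 = 33.3%, outside 42.6–63.7% ✗ — fails.
F2 (23 nt, A=2 T=11 G=3 C=7): 3' end CAC has 2 G/C ✓; GC 10/23 = 43.5% ✓ — passes.
F3 (24 nt, A=10 T=6 G=3 C=5): 3' end TAA has 0 G/C, need ≥1 ✗; GC 8/24 = 33.3%, outside 42.6–63.7% ✗ — fails.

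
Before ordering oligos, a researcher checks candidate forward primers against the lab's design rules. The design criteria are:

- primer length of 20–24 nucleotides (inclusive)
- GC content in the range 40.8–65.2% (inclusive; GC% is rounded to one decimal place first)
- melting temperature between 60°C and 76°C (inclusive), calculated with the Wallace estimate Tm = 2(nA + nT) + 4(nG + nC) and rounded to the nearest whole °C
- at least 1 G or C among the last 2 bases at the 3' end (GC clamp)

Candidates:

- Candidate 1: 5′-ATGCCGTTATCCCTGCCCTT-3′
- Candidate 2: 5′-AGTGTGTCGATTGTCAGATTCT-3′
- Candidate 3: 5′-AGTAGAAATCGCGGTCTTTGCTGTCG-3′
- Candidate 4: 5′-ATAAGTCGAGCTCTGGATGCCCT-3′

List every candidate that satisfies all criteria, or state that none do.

Candidate 2 and Candidate 4.

Candidate 1 (20 nt, A=2 T=7 G=3 C=8): length 20 ✓; GC 11/20 = 55.0% ✓; Tm = 2·9 + 4·11 = 62°C ✓; 3' end TT has 0 G/C, need ≥1 ✗ — fails.
Candidate 2 (22 nt, A=4 T=9 G=6 C=3): length 22 ✓; GC 9/22 = 40.9% ✓; Tm = 2·13 + 4·9 = 62°C ✓; 3' end CT has 1 G/C ✓ — passes.
Candidate 3 (26 nt, A=5 T=8 G=8 C=5): length 26, outside 20–24 ✗; GC 13/26 = 50.0% ✓; Tm = 2·13 + 4·13 = 78°C, outside 60–76°C ✗; 3' end CG has 2 G/C ✓ — fails.
Candidate 4 (23 nt, A=5 T=6 G=6 C=6): length 23 ✓; GC 12/23 = 52.2% ✓; Tm = 2·11 + 4·12 = 70°C ✓; 3' end CT has 1 G/C ✓ — passes.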